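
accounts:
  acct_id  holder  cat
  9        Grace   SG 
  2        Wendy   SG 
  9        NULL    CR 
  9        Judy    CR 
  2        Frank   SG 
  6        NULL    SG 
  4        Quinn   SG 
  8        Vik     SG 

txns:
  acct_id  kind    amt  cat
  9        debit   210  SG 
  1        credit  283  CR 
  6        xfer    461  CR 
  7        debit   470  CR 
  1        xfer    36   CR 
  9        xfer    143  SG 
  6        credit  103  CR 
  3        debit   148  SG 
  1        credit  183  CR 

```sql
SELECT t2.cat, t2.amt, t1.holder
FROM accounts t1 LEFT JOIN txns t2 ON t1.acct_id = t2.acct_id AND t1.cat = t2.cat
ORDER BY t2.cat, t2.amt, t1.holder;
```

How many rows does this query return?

9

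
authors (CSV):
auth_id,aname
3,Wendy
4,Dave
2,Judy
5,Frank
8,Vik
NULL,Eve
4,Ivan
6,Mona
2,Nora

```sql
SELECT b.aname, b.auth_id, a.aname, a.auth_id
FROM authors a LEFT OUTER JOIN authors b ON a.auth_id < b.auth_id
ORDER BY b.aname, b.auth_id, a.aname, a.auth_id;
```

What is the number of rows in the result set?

28

LEFT JOIN keeps every row from `authors a`; unmatched rows get NULL for `authors b`'s columns.
Matching on a.auth_id < b.auth_id. A NULL in a compared column never satisfies the condition.
- a (auth_id=3) pairs with 5 row(s) of b.
- a (auth_id=4) pairs with 3 row(s) of b.
- a (auth_id=2) pairs with 6 row(s) of b.
- a (auth_id=5) pairs with 2 row(s) of b.
- a (auth_id=8) has no partner → padded with NULL.
- a (auth_id=NULL) has no partner → padded with NULL.
- a (auth_id=4) pairs with 3 row(s) of b.
- a (auth_id=6) pairs with 1 row(s) of b.
- a (auth_id=2) pairs with 6 row(s) of b.
Total: 26 matched + 2 padded = 28 rows.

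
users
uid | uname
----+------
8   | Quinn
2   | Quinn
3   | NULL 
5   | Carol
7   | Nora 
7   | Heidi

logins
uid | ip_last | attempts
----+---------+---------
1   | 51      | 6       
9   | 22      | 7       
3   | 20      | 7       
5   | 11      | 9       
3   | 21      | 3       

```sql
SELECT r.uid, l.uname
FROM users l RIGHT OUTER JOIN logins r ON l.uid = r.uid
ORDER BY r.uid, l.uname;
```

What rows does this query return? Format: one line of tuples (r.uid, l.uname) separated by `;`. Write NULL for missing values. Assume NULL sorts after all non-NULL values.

(1, NULL); (3, NULL); (3, NULL); (5, Carol); (9, NULL)

RIGHT JOIN keeps every row from `logins`; unmatched rows get NULL for `users`'s columns.
Matching on l.uid = r.uid.
- uid=8: no matching r row.
- uid=2: no matching r row.
- uid=3: 2 matching r row(s), so 2 row(s) emitted.
- uid=5: 1 matching r row(s), so 1 row(s) emitted.
- uid=7: no matching r row.
- uid=7: no matching r row.
- 2 r row(s) had no l match → kept, l columns NULL.
After projecting and ordering:
r.uid | l.uname
1 | NULL
3 | NULL
3 | NULL
5 | Carol
9 | NULL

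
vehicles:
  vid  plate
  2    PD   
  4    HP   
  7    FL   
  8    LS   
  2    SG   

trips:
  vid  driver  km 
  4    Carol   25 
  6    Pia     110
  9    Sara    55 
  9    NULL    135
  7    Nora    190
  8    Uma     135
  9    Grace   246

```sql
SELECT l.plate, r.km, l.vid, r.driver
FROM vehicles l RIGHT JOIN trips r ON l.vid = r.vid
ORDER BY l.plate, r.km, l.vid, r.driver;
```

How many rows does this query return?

RIGHT JOIN keeps every row from `trips`; unmatched rows get NULL for `vehicles`'s columns.
Matching on l.vid = r.vid.
- vid=2: no matching r row.
- vid=4: 1 matching r row(s), so 1 row(s) emitted.
- vid=7: 1 matching r row(s), so 1 row(s) emitted.
- vid=8: 1 matching r row(s), so 1 row(s) emitted.
- vid=2: no matching r row.
- plus 4 unmatched r row(s), each kept with NULL l columns.
Total: 3 matched + 4 padded = 7 rows.

7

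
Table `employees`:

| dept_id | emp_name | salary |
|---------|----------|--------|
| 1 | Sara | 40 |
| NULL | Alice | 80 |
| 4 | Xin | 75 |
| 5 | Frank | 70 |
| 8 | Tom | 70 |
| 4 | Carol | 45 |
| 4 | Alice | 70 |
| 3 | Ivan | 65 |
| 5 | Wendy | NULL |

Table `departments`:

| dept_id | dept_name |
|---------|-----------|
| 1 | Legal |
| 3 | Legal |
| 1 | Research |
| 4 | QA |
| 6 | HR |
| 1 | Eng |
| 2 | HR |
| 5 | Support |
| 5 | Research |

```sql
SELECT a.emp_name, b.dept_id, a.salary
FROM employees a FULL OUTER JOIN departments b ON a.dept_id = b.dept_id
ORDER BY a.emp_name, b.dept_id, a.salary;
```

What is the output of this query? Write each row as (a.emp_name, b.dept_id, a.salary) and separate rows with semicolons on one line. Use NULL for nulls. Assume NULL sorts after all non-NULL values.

(Alice, 4, 70); (Alice, NULL, 80); (Carol, 4, 45); (Frank, 5, 70); (Frank, 5, 70); (Ivan, 3, 65); (Sara, 1, 40); (Sara, 1, 40); (Sara, 1, 40); (Tom, NULL, 70); (Wendy, 5, NULL); (Wendy, 5, NULL); (Xin, 4, 75); (NULL, 2, NULL); (NULL, 6, NULL)

FULL OUTER JOIN keeps every row from both sides; unmatched rows get NULL for the other side's columns.
Matching on a.dept_id = b.dept_id. A NULL in a compared column never satisfies the condition.
- a row (dept_id=1): matches 3 b row(s) → 3 output row(s).
- a row (dept_id=NULL): no match → kept, b columns NULL.
- a row (dept_id=4): matches 1 b row(s) → 1 output row(s).
- a row (dept_id=5): matches 2 b row(s) → 2 output row(s).
- a row (dept_id=8): no match → kept, b columns NULL.
- a row (dept_id=4): matches 1 b row(s) → 1 output row(s).
- a row (dept_id=4): matches 1 b row(s) → 1 output row(s).
- a row (dept_id=3): matches 1 b row(s) → 1 output row(s).
- a row (dept_id=5): matches 2 b row(s) → 2 output row(s).
- plus 2 unmatched b row(s), each kept with NULL a columns.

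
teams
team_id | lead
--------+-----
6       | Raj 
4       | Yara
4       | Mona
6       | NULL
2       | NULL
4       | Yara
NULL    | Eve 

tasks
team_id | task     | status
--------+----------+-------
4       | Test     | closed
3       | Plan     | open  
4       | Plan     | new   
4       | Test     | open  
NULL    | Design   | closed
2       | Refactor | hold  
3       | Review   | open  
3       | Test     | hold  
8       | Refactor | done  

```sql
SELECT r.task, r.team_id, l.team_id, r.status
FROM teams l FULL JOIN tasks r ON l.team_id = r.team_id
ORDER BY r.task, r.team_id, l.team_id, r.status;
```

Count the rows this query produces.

FULL OUTER JOIN keeps every row from both sides; unmatched rows get NULL for the other side's columns.
Matching on l.team_id = r.team_id. A NULL in a compared column never satisfies the condition.
Matched pairs: 10; unmatched l rows kept: 3; unmatched r rows kept: 5.
Total: 10 matched + 8 padded = 18 rows.

18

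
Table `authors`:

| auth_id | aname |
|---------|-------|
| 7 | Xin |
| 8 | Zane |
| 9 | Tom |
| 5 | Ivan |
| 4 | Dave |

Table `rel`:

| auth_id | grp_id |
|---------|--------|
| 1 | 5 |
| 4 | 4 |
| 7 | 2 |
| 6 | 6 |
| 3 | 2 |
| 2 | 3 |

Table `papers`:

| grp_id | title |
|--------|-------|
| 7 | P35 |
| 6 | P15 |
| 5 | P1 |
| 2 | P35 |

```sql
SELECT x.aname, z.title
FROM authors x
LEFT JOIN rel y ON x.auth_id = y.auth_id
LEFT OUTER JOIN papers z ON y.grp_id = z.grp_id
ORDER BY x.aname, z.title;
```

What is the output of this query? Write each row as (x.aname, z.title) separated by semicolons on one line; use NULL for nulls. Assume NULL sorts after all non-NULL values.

(Dave, NULL); (Ivan, NULL); (Tom, NULL); (Xin, P35); (Zane, NULL)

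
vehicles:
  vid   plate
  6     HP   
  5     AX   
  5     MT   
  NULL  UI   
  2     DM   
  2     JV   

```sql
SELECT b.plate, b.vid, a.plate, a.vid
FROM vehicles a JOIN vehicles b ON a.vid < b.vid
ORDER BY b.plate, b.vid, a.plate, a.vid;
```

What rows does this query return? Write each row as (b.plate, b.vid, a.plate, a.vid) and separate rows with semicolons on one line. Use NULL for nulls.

INNER JOIN keeps only pairs where the ON condition holds.
Matching on a.vid < b.vid. A NULL in a compared column never satisfies the condition.
Matched pairs: 8.

(AX, 5, DM, 2); (AX, 5, JV, 2); (HP, 6, AX, 5); (HP, 6, DM, 2); (HP, 6, JV, 2); (HP, 6, MT, 5); (MT, 5, DM, 2); (MT, 5, JV, 2)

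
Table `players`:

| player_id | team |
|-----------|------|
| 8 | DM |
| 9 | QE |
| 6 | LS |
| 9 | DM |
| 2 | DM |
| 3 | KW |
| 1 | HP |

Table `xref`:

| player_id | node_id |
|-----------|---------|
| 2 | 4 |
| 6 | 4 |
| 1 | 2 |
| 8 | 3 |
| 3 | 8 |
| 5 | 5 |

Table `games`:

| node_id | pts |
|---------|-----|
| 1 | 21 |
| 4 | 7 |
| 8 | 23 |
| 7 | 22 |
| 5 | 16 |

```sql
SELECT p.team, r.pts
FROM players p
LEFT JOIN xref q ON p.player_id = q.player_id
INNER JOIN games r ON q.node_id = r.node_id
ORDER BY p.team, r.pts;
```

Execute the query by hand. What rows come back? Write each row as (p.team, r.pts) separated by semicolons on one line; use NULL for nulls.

Evaluate left to right. First `players p LEFT JOIN xref q` on player_id: 7 row(s).
Then INNER JOIN `games r` on node_id: keep only rows whose q.node_id appears in r.

(DM, 7); (KW, 23); (LS, 7)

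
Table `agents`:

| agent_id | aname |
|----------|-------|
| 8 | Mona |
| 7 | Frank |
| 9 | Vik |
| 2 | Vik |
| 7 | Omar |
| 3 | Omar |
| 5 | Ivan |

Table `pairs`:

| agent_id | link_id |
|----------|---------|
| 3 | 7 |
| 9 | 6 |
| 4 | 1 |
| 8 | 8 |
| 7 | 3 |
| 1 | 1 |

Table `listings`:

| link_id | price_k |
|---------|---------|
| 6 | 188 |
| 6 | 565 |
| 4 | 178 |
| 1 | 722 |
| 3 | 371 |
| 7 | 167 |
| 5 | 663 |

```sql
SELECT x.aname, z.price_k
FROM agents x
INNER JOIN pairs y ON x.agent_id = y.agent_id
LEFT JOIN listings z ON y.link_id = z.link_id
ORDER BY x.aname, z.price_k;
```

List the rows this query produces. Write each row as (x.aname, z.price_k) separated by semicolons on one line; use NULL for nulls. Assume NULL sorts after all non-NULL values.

(Frank, 371); (Mona, NULL); (Omar, 167); (Omar, 371); (Vik, 188); (Vik, 565)

Joins associate left-to-right: agents INNER JOIN pairs on agent_id gives 5 intermediate row(s).
Then LEFT JOIN `listings z` on link_id: each of those 5 rows is kept; rows whose y.link_id has no match in z get NULL for z's columns.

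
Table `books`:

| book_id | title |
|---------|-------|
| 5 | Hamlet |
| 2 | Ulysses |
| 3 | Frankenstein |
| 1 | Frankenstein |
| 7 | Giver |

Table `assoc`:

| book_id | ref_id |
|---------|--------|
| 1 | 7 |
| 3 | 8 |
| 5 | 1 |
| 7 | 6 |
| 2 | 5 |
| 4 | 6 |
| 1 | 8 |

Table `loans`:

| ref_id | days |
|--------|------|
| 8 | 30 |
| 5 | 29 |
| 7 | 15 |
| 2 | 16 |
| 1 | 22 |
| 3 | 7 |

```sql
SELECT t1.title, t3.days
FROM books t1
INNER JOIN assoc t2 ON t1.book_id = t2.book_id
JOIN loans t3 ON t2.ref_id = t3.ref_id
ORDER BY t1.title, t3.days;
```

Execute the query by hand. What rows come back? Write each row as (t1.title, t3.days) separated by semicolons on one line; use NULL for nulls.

(Frankenstein, 15); (Frankenstein, 30); (Frankenstein, 30); (Hamlet, 22); (Ulysses, 29)

Joins associate left-to-right: books INNER JOIN assoc on book_id gives 6 intermediate row(s).
Then INNER JOIN `loans t3` on ref_id: keep only rows whose t2.ref_id appears in t3.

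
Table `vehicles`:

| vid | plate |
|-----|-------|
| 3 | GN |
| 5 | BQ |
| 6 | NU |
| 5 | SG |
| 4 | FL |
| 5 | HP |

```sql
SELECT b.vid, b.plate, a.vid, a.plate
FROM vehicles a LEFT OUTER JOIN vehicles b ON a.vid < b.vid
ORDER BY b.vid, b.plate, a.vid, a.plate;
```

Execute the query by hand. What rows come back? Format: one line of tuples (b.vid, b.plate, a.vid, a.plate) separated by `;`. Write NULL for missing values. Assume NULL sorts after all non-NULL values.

LEFT JOIN keeps every row from `vehicles a`; unmatched rows get NULL for `vehicles b`'s columns.
Matching on a.vid < b.vid.
- vid=3: 5 matching b row(s), so 5 row(s) emitted.
- vid=5: 1 matching b row(s), so 1 row(s) emitted.
- vid=6: no b row matches, row kept with b columns NULL.
- vid=5: 1 matching b row(s), so 1 row(s) emitted.
- vid=4: 4 matching b row(s), so 4 row(s) emitted.
- vid=5: 1 matching b row(s), so 1 row(s) emitted.

(4, FL, 3, GN); (5, BQ, 3, GN); (5, BQ, 4, FL); (5, HP, 3, GN); (5, HP, 4, FL); (5, SG, 3, GN); (5, SG, 4, FL); (6, NU, 3, GN); (6, NU, 4, FL); (6, NU, 5, BQ); (6, NU, 5, HP); (6, NU, 5, SG); (NULL, NULL, 6, NU)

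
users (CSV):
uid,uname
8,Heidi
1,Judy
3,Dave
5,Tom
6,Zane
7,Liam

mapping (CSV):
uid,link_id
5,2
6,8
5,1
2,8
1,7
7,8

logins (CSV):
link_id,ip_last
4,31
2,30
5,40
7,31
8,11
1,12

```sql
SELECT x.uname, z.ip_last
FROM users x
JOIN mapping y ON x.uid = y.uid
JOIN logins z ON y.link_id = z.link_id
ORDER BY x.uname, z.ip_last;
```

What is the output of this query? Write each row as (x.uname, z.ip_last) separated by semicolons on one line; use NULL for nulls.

(Judy, 31); (Liam, 11); (Tom, 12); (Tom, 30); (Zane, 11)

Joins associate left-to-right: users INNER JOIN mapping on uid gives 5 intermediate row(s).
Then INNER JOIN `logins z` on link_id: keep only rows whose y.link_id appears in z.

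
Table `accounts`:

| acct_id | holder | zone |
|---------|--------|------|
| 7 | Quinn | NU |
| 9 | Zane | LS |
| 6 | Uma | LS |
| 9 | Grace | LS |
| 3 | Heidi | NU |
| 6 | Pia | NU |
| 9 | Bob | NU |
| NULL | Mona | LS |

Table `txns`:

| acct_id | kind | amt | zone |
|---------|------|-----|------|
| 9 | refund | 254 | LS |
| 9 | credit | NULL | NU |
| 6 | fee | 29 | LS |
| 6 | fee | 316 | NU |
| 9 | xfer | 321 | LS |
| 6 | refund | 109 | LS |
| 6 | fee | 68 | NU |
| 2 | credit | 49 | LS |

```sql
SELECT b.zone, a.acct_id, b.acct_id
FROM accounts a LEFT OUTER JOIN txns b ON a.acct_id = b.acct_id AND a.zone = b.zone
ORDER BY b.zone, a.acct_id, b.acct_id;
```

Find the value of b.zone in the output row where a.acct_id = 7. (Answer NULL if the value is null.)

NULL

LEFT JOIN keeps every row from `accounts`; unmatched rows get NULL for `txns`'s columns.
Matching on a.acct_id = b.acct_id AND a.zone = b.zone. A NULL in a compared column never satisfies the condition.
- acct_id=7, zone=NU: no b row matches, row kept with b columns NULL.
- acct_id=9, zone=LS: 2 matching b row(s), so 2 row(s) emitted.
- acct_id=6, zone=LS: 2 matching b row(s), so 2 row(s) emitted.
- acct_id=9, zone=LS: 2 matching b row(s), so 2 row(s) emitted.
- acct_id=3, zone=NU: no b row matches, row kept with b columns NULL.
- acct_id=6, zone=NU: 2 matching b row(s), so 2 row(s) emitted.
- acct_id=9, zone=NU: 1 matching b row(s), so 1 row(s) emitted.
- acct_id=NULL, zone=LS: no b row matches, row kept with b columns NULL.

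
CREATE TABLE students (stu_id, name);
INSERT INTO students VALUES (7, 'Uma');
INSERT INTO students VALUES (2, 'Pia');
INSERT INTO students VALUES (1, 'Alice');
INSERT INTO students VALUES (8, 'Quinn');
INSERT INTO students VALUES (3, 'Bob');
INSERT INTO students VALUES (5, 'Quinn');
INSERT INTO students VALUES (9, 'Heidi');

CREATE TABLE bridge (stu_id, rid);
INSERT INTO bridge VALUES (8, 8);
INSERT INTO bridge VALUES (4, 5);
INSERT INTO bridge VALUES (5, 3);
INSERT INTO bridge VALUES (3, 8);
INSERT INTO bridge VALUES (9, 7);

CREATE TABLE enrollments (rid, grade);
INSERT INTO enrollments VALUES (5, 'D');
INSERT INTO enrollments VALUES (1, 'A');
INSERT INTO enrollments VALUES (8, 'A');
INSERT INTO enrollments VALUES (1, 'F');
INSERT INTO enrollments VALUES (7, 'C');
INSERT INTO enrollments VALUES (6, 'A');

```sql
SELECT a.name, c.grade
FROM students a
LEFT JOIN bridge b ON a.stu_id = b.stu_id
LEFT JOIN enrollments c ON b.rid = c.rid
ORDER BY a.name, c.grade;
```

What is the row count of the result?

7

Evaluate left to right. First `students a LEFT JOIN bridge b` on stu_id: 7 row(s).
Then LEFT JOIN `enrollments c` on rid: each of those 7 rows is kept; rows whose b.rid has no match in c get NULL for c's columns.
Result: 7 row(s).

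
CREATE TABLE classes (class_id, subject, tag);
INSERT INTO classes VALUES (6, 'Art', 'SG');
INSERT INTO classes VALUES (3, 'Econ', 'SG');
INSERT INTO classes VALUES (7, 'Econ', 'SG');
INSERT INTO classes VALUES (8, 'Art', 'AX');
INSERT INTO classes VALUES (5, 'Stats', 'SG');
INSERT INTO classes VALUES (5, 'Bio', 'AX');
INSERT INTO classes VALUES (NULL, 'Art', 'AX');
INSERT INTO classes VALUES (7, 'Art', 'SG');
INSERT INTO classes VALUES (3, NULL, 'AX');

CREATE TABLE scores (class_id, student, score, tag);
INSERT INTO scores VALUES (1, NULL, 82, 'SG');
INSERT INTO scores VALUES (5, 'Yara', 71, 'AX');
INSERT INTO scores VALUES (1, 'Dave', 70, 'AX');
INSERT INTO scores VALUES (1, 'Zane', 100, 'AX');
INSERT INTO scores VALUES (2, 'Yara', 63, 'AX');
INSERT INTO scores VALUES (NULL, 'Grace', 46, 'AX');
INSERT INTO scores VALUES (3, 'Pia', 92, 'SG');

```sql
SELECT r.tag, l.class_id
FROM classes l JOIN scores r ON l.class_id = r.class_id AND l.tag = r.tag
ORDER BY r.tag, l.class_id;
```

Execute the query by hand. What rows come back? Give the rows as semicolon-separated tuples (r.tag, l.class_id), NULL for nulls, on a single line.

(AX, 5); (SG, 3)

INNER JOIN keeps only pairs where the ON condition holds.
Matching on l.class_id = r.class_id AND l.tag = r.tag. A NULL in a compared column never satisfies the condition.
Matched pairs: 2.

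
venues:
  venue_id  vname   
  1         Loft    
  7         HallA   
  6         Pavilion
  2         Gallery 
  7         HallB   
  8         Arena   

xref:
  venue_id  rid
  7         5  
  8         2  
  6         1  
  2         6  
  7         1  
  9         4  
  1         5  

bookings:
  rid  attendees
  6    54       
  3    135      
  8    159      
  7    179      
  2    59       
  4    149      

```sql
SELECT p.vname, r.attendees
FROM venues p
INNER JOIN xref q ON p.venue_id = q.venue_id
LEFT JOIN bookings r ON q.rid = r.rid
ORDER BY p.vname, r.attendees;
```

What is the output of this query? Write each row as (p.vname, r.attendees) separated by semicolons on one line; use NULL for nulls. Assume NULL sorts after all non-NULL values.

Step 1 — p INNER JOIN q on venue_id → 8 row(s).
Then LEFT JOIN `bookings r` on rid: each of those 8 rows is kept; rows whose q.rid has no match in r get NULL for r's columns.

(Arena, 59); (Gallery, 54); (HallA, NULL); (HallA, NULL); (HallB, NULL); (HallB, NULL); (Loft, NULL); (Pavilion, NULL)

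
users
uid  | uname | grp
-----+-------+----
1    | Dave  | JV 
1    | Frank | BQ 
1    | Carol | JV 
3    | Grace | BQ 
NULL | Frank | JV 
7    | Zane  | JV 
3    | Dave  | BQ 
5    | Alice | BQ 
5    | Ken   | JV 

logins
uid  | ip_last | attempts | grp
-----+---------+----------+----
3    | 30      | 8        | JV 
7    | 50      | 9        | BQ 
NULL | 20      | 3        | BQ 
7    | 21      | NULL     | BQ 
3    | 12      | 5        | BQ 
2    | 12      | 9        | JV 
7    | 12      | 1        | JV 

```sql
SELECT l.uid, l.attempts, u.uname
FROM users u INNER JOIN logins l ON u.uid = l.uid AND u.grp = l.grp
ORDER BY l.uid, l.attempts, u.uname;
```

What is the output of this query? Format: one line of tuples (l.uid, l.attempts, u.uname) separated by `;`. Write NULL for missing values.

(3, 5, Dave); (3, 5, Grace); (7, 1, Zane)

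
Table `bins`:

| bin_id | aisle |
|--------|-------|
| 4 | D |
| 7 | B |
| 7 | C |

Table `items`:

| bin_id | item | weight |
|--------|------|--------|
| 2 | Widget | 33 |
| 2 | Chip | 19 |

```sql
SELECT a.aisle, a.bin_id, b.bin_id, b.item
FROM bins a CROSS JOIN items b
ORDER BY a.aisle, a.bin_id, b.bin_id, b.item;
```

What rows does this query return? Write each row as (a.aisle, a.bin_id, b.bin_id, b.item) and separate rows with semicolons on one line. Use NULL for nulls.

CROSS JOIN pairs every row of `bins` with every row of `items`: 3 × 2 = 6 rows.
After projecting and ordering:
a.aisle | a.bin_id | b.bin_id | b.item
B | 7 | 2 | Chip
B | 7 | 2 | Widget
C | 7 | 2 | Chip
C | 7 | 2 | Widget
D | 4 | 2 | Chip
D | 4 | 2 | Widget

(B, 7, 2, Chip); (B, 7, 2, Widget); (C, 7, 2, Chip); (C, 7, 2, Widget); (D, 4, 2, Chip); (D, 4, 2, Widget)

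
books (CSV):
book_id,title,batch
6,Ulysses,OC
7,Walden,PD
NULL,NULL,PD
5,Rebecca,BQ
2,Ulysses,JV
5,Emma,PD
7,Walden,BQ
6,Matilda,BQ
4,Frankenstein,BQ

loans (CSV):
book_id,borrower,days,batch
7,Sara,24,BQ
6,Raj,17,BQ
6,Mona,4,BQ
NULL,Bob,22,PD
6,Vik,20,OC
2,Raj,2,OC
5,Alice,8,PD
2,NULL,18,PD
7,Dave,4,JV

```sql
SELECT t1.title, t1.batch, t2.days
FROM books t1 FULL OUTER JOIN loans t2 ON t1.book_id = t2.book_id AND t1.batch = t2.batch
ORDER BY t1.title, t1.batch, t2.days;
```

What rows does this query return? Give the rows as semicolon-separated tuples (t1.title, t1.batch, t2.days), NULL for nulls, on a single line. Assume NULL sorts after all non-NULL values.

FULL OUTER JOIN keeps every row from both sides; unmatched rows get NULL for the other side's columns.
Matching on t1.book_id = t2.book_id AND t1.batch = t2.batch. A NULL in a compared column never satisfies the condition.
- t1[0] book_id=6, batch=OC → 1 match(es) in t2 → 1 row(s).
- t1[1] book_id=7, batch=PD → no match; kept with NULLs on the t2 side.
- t1[2] book_id=NULL, batch=PD → no match; kept with NULLs on the t2 side.
- t1[3] book_id=5, batch=BQ → no match; kept with NULLs on the t2 side.
- t1[4] book_id=2, batch=JV → no match; kept with NULLs on the t2 side.
- t1[5] book_id=5, batch=PD → 1 match(es) in t2 → 1 row(s).
- t1[6] book_id=7, batch=BQ → 1 match(es) in t2 → 1 row(s).
- t1[7] book_id=6, batch=BQ → 2 match(es) in t2 → 2 row(s).
- t1[8] book_id=4, batch=BQ → no match; kept with NULLs on the t2 side.
- 4 t2 row(s) had no t1 match → kept, t1 columns NULL.

(Emma, PD, 8); (Frankenstein, BQ, NULL); (Matilda, BQ, 4); (Matilda, BQ, 17); (Rebecca, BQ, NULL); (Ulysses, JV, NULL); (Ulysses, OC, 20); (Walden, BQ, 24); (Walden, PD, NULL); (NULL, PD, NULL); (NULL, NULL, 2); (NULL, NULL, 4); (NULL, NULL, 18); (NULL, NULL, 22)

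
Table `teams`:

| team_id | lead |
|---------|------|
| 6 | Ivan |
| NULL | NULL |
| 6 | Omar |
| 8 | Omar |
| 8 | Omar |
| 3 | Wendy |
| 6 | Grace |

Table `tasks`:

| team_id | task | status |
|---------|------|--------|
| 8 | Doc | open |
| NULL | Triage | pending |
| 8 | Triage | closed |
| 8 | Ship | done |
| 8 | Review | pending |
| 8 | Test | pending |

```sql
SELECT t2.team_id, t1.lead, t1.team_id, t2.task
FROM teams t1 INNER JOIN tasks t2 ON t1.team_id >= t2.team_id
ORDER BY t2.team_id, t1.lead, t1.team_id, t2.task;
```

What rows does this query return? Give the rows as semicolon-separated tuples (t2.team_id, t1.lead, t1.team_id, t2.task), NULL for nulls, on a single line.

(8, Omar, 8, Doc); (8, Omar, 8, Doc); (8, Omar, 8, Review); (8, Omar, 8, Review); (8, Omar, 8, Ship); (8, Omar, 8, Ship); (8, Omar, 8, Test); (8, Omar, 8, Test); (8, Omar, 8, Triage); (8, Omar, 8, Triage)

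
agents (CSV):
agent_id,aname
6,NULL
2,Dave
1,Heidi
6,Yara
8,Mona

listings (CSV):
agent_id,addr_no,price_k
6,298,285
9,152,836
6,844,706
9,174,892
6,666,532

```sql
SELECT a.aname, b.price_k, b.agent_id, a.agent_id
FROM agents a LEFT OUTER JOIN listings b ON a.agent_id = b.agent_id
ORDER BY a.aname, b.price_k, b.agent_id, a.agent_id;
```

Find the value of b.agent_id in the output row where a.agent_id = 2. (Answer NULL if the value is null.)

LEFT JOIN keeps every row from `agents`; unmatched rows get NULL for `listings`'s columns.
Matching on a.agent_id = b.agent_id.
Matched pairs: 6; unmatched a rows kept: 3.

NULL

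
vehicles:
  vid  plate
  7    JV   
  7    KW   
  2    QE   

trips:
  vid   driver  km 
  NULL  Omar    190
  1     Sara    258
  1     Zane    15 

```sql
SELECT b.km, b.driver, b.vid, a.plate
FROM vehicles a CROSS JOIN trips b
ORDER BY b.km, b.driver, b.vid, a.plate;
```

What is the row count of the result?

9

CROSS JOIN pairs every row of `vehicles` with every row of `trips`: 3 × 3 = 9 rows.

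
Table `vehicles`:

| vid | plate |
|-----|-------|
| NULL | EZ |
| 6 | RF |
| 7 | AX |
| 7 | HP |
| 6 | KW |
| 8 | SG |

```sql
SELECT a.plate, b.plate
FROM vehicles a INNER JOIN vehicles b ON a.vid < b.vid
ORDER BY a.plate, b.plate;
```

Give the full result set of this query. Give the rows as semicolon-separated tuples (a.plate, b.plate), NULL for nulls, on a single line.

INNER JOIN keeps only pairs where the ON condition holds.
Matching on a.vid < b.vid. A NULL in a compared column never satisfies the condition.
Matched pairs: 8.

(AX, SG); (HP, SG); (KW, AX); (KW, HP); (KW, SG); (RF, AX); (RF, HP); (RF, SG)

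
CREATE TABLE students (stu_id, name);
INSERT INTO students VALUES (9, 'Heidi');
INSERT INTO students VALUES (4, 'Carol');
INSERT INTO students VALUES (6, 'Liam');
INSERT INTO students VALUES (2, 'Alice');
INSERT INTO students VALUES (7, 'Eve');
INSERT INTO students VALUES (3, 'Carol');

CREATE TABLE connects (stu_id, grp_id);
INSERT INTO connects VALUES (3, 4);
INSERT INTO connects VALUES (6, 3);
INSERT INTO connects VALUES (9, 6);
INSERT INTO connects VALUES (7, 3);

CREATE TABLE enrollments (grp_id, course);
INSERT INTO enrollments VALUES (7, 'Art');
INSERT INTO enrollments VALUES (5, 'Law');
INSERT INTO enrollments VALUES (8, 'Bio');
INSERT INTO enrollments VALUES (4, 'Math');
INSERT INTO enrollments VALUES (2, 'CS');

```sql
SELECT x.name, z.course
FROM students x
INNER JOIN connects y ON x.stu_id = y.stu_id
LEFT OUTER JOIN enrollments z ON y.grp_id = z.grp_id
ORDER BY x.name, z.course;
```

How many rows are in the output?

Evaluate left to right. First `students x INNER JOIN connects y` on stu_id: 4 row(s).
Then LEFT JOIN `enrollments z` on grp_id: each of those 4 rows is kept; rows whose y.grp_id has no match in z get NULL for z's columns.
Result: 4 row(s).

4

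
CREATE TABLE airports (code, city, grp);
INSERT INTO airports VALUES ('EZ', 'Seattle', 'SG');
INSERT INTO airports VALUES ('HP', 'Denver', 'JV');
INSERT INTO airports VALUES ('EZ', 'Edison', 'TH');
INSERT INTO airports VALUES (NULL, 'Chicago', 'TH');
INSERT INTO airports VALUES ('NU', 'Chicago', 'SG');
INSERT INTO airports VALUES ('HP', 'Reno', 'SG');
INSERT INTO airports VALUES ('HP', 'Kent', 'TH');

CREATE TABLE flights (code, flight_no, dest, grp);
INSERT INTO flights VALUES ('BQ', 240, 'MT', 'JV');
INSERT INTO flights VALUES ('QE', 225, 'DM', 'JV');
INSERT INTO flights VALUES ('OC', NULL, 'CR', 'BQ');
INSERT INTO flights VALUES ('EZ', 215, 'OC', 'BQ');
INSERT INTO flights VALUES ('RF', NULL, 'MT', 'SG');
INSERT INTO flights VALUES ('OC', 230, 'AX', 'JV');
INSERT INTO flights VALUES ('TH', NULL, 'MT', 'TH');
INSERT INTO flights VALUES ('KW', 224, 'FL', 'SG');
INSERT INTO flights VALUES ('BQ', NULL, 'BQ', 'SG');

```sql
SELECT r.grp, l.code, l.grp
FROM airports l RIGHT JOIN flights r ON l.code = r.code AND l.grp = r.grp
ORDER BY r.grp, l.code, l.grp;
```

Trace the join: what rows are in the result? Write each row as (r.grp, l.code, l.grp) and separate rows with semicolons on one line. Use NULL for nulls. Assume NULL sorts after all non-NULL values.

(BQ, NULL, NULL); (BQ, NULL, NULL); (JV, NULL, NULL); (JV, NULL, NULL); (JV, NULL, NULL); (SG, NULL, NULL); (SG, NULL, NULL); (SG, NULL, NULL); (TH, NULL, NULL)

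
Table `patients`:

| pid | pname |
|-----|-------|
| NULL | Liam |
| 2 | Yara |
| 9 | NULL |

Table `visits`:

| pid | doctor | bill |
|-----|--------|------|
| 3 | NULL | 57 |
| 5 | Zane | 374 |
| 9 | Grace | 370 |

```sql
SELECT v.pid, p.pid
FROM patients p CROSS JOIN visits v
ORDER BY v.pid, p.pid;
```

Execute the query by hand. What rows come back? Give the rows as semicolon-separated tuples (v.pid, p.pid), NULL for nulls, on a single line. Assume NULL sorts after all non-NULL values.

(3, 2); (3, 9); (3, NULL); (5, 2); (5, 9); (5, NULL); (9, 2); (9, 9); (9, NULL)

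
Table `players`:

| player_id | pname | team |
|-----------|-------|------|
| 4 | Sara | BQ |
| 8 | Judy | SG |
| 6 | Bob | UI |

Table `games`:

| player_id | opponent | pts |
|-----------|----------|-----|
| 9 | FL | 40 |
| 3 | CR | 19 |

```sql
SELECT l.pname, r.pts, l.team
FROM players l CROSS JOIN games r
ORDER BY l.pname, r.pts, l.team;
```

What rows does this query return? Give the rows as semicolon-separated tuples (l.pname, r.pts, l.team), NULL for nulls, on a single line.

(Bob, 19, UI); (Bob, 40, UI); (Judy, 19, SG); (Judy, 40, SG); (Sara, 19, BQ); (Sara, 40, BQ)

CROSS JOIN pairs every row of `players` with every row of `games`: 3 × 2 = 6 rows.
After projecting and ordering:
l.pname | r.pts | l.team
Bob | 19 | UI
Bob | 40 | UI
Judy | 19 | SG
Judy | 40 | SG
Sara | 19 | BQ
Sara | 40 | BQ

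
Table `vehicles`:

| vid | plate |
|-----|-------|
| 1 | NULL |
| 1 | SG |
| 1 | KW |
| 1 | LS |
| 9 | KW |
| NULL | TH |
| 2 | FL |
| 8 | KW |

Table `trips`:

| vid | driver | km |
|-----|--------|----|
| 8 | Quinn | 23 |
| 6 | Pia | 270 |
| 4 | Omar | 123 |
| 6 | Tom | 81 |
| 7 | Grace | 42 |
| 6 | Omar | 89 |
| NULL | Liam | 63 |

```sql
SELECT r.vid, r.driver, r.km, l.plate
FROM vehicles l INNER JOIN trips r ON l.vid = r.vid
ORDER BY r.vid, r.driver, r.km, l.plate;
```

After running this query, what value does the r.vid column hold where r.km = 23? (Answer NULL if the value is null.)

INNER JOIN keeps only pairs where the ON condition holds.
Matching on l.vid = r.vid. A NULL in a compared column never satisfies the condition.
- l row (vid=1): no match → dropped.
- l row (vid=1): no match → dropped.
- l row (vid=1): no match → dropped.
- l row (vid=1): no match → dropped.
- l row (vid=9): no match → dropped.
- l row (vid=NULL): no match → dropped.
- l row (vid=2): no match → dropped.
- l row (vid=8): matches 1 r row(s) → 1 output row(s).

8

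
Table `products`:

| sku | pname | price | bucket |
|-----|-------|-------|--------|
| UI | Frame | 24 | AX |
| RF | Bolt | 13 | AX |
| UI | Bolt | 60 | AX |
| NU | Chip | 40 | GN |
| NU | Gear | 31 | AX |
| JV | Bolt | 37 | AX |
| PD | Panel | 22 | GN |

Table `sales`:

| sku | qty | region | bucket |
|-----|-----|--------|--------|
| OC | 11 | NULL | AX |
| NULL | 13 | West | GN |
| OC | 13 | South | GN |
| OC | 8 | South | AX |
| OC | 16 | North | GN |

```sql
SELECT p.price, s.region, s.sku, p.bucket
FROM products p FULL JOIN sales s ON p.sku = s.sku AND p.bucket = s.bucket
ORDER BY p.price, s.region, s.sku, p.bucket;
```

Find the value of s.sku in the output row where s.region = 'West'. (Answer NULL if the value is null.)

NULL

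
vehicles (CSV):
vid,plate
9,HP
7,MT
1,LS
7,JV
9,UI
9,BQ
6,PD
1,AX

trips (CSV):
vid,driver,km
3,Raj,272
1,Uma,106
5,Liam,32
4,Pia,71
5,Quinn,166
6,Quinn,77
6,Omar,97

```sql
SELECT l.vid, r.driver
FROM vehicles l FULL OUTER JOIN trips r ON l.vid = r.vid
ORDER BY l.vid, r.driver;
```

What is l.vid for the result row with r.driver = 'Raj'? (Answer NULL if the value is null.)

FULL OUTER JOIN keeps every row from both sides; unmatched rows get NULL for the other side's columns.
Matching on l.vid = r.vid.
- vid=9: no r row matches, row kept with r columns NULL.
- vid=7: no r row matches, row kept with r columns NULL.
- vid=1: 1 matching r row(s), so 1 row(s) emitted.
- vid=7: no r row matches, row kept with r columns NULL.
- vid=9: no r row matches, row kept with r columns NULL.
- vid=9: no r row matches, row kept with r columns NULL.
- vid=6: 2 matching r row(s), so 2 row(s) emitted.
- vid=1: 1 matching r row(s), so 1 row(s) emitted.
- 4 row(s) from r found no l partner → padded with NULL.

NULL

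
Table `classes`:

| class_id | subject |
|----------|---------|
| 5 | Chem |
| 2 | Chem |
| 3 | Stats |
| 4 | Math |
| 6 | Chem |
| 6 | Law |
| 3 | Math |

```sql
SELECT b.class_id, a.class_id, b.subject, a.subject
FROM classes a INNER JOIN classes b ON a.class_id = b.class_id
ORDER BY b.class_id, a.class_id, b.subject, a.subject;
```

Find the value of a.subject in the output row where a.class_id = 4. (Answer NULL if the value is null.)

Math

INNER JOIN keeps only pairs where the ON condition holds.
Matching on a.class_id = b.class_id.
- class_id=5: 1 matching b row(s), so 1 row(s) emitted.
- class_id=2: 1 matching b row(s), so 1 row(s) emitted.
- class_id=3: 2 matching b row(s), so 2 row(s) emitted.
- class_id=4: 1 matching b row(s), so 1 row(s) emitted.
- class_id=6: 2 matching b row(s), so 2 row(s) emitted.
- class_id=6: 2 matching b row(s), so 2 row(s) emitted.
- class_id=3: 2 matching b row(s), so 2 row(s) emitted.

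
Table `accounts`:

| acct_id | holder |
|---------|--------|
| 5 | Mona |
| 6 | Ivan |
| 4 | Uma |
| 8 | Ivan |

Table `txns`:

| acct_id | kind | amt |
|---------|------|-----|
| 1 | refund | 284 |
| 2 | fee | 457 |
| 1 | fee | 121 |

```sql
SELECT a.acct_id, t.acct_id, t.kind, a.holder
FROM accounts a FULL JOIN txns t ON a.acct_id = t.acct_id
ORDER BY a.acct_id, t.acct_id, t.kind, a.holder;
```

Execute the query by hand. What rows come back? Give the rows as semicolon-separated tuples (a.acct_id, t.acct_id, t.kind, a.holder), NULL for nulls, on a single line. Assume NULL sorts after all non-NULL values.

FULL OUTER JOIN keeps every row from both sides; unmatched rows get NULL for the other side's columns.
Matching on a.acct_id = t.acct_id.
Matched pairs: 0; unmatched a rows kept: 4; unmatched t rows kept: 3.

(4, NULL, NULL, Uma); (5, NULL, NULL, Mona); (6, NULL, NULL, Ivan); (8, NULL, NULL, Ivan); (NULL, 1, fee, NULL); (NULL, 1, refund, NULL); (NULL, 2, fee, NULL)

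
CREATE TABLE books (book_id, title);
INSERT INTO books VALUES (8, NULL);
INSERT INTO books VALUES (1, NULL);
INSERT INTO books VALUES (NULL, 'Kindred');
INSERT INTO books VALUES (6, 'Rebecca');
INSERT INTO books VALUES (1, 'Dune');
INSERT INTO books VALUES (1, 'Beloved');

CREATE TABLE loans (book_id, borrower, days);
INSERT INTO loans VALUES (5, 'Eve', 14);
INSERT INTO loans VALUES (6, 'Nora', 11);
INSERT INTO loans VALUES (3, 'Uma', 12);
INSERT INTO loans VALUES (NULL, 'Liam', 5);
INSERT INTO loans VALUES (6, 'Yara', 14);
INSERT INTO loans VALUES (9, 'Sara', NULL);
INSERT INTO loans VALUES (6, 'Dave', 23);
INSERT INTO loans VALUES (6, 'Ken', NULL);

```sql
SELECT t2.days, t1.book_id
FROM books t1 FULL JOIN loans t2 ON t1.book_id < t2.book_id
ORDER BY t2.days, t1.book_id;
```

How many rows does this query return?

25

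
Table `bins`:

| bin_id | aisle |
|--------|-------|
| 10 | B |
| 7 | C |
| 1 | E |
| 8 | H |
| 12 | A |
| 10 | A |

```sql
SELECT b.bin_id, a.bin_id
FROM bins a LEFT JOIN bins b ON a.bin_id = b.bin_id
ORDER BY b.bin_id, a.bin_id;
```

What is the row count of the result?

LEFT JOIN keeps every row from `bins a`; unmatched rows get NULL for `bins b`'s columns.
Matching on a.bin_id = b.bin_id.
- a (bin_id=10) pairs with 2 row(s) of b.
- a (bin_id=7) pairs with 1 row(s) of b.
- a (bin_id=1) pairs with 1 row(s) of b.
- a (bin_id=8) pairs with 1 row(s) of b.
- a (bin_id=12) pairs with 1 row(s) of b.
- a (bin_id=10) pairs with 2 row(s) of b.
Total: 8 rows.

8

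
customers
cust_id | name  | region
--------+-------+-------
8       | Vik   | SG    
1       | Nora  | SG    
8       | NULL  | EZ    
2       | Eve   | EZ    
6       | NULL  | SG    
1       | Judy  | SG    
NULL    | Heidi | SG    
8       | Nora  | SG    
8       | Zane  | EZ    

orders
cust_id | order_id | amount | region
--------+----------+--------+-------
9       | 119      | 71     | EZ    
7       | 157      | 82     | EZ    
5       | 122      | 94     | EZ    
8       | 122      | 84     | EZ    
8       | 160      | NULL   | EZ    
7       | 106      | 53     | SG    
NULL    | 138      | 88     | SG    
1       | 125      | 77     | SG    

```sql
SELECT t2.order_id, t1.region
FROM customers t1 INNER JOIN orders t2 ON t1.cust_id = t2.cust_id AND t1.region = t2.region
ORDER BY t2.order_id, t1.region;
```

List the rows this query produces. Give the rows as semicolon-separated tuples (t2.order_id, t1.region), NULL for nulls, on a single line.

INNER JOIN keeps only pairs where the ON condition holds.
Matching on t1.cust_id = t2.cust_id AND t1.region = t2.region. A NULL in a compared column never satisfies the condition.
- t1 (cust_id=8, region=SG) has no partner → excluded.
- t1 (cust_id=1, region=SG) pairs with 1 row(s) of t2.
- t1 (cust_id=8, region=EZ) pairs with 2 row(s) of t2.
- t1 (cust_id=2, region=EZ) has no partner → excluded.
- t1 (cust_id=6, region=SG) has no partner → excluded.
- t1 (cust_id=1, region=SG) pairs with 1 row(s) of t2.
- t1 (cust_id=NULL, region=SG) has no partner → excluded.
- t1 (cust_id=8, region=SG) has no partner → excluded.
- t1 (cust_id=8, region=EZ) pairs with 2 row(s) of t2.
After projecting and ordering:
t2.order_id | t1.region
122 | EZ
122 | EZ
125 | SG
125 | SG
160 | EZ
160 | EZ

(122, EZ); (122, EZ); (125, SG); (125, SG); (160, EZ); (160, EZ)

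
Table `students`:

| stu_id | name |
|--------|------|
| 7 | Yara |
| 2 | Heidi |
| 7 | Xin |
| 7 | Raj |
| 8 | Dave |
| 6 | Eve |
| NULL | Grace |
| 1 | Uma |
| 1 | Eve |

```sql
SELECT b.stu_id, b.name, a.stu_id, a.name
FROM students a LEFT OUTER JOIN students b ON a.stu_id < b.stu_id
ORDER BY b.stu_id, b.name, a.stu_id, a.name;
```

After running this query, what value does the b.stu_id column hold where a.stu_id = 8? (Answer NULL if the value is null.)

LEFT JOIN keeps every row from `students a`; unmatched rows get NULL for `students b`'s columns.
Matching on a.stu_id < b.stu_id. A NULL in a compared column never satisfies the condition.
- a row (stu_id=7): matches 1 b row(s) → 1 output row(s).
- a row (stu_id=2): matches 5 b row(s) → 5 output row(s).
- a row (stu_id=7): matches 1 b row(s) → 1 output row(s).
- a row (stu_id=7): matches 1 b row(s) → 1 output row(s).
- a row (stu_id=8): no match → kept, b columns NULL.
- a row (stu_id=6): matches 4 b row(s) → 4 output row(s).
- a row (stu_id=NULL): no match → kept, b columns NULL.
- a row (stu_id=1): matches 6 b row(s) → 6 output row(s).
- a row (stu_id=1): matches 6 b row(s) → 6 output row(s).

NULL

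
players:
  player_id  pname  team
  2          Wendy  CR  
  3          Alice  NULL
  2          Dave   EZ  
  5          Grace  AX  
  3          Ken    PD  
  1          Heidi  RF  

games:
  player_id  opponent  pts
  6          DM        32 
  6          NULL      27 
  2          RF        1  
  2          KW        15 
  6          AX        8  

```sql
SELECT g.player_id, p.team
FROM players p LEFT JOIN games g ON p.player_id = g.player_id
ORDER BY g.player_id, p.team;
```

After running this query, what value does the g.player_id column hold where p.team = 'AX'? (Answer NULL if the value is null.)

NULL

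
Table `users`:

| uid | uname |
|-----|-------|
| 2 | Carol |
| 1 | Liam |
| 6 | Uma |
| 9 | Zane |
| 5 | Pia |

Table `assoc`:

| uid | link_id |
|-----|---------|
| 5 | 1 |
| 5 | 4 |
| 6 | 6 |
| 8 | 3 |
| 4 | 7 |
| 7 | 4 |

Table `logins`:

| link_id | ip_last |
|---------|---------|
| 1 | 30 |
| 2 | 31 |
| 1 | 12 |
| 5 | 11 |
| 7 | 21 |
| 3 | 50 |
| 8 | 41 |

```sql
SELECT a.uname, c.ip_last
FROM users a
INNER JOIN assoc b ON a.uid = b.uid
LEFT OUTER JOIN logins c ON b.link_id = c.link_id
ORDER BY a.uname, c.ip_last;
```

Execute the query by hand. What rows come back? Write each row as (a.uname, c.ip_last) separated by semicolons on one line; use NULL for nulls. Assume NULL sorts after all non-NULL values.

Evaluate left to right. First `users a INNER JOIN assoc b` on uid: 3 row(s).
Then LEFT JOIN `logins c` on link_id: each of those 3 rows is kept; rows whose b.link_id has no match in c get NULL for c's columns.

(Pia, 12); (Pia, 30); (Pia, NULL); (Uma, NULL)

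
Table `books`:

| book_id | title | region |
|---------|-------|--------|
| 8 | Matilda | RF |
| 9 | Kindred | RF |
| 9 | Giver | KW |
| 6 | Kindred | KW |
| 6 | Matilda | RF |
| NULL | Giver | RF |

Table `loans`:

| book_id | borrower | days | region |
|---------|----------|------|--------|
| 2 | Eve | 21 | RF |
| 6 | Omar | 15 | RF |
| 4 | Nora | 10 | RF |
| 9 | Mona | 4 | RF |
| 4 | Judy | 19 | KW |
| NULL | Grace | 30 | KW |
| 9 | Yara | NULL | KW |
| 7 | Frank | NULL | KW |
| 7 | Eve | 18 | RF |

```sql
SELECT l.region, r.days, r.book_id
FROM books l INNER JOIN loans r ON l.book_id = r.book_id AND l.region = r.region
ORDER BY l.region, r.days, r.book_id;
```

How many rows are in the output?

INNER JOIN keeps only pairs where the ON condition holds.
Matching on l.book_id = r.book_id AND l.region = r.region. A NULL in a compared column never satisfies the condition.
Matched pairs: 3.
Total: 3 rows.

3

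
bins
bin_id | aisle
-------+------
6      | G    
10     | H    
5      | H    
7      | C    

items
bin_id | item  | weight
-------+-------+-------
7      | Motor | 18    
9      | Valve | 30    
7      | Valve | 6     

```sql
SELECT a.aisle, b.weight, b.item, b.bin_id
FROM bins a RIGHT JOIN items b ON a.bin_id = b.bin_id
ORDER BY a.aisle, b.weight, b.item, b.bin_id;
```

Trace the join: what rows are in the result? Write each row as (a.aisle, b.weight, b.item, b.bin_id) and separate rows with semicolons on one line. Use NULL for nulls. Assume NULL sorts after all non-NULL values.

RIGHT JOIN keeps every row from `items`; unmatched rows get NULL for `bins`'s columns.
Matching on a.bin_id = b.bin_id.
- bin_id=6: no matching b row.
- bin_id=10: no matching b row.
- bin_id=5: no matching b row.
- bin_id=7: 2 matching b row(s), so 2 row(s) emitted.
- 1 b row(s) had no a match → kept, a columns NULL.
After projecting and ordering:
a.aisle | b.weight | b.item | b.bin_id
C | 6 | Valve | 7
C | 18 | Motor | 7
NULL | 30 | Valve | 9

(C, 6, Valve, 7); (C, 18, Motor, 7); (NULL, 30, Valve, 9)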